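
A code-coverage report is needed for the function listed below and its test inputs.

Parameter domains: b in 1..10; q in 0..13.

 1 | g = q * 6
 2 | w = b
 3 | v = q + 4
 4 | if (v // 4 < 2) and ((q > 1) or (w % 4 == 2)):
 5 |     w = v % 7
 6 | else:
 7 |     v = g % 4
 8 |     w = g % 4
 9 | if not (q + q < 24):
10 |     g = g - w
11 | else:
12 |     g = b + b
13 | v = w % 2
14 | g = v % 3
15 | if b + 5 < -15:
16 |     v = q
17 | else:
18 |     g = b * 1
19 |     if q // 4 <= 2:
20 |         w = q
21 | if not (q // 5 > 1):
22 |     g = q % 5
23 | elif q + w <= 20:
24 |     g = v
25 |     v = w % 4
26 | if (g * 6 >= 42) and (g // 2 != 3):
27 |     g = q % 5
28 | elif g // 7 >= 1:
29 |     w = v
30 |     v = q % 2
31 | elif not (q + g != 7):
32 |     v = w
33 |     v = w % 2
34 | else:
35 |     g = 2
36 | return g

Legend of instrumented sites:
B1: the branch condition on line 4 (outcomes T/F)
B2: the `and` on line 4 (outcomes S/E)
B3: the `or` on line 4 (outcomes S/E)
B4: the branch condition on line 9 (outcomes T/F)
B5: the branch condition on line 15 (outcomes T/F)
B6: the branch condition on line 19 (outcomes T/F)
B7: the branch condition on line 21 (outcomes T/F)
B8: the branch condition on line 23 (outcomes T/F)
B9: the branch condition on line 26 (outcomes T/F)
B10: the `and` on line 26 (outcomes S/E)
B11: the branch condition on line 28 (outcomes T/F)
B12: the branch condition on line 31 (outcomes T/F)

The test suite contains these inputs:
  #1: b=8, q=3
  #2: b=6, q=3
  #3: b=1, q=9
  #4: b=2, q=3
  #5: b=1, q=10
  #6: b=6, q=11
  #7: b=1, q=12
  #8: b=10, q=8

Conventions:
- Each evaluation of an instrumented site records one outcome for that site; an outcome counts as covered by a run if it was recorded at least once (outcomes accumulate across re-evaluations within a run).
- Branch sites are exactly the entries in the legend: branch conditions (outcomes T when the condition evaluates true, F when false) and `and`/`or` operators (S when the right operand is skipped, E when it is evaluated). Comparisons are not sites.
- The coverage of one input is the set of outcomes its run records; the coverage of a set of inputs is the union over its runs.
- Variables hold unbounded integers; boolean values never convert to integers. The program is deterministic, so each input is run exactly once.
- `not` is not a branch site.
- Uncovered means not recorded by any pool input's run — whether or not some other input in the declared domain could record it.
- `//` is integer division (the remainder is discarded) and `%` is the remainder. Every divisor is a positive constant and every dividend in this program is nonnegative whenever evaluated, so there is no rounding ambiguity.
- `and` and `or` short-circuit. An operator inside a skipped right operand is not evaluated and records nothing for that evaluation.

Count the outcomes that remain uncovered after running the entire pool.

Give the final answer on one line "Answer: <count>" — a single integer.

test 1 (b=8, q=3) fires B2->E, B3->S, B1->T, B4->F, B5->F, B6->T, B7->T, B10->S, B9->F, B11->F, B12->F; hits B1=T, B2=E, B3=S, B4=F, B5=F, B6=T, B7=T, B9=F, B10=S, B11=F, B12=F
test 2 (b=6, q=3) fires B2->E, B3->S, B1->T, B4->F, B5->F, B6->T, B7->T, B10->S, B9->F, B11->F, B12->F; hits B1=T, B2=E, B3=S, B4=F, B5=F, B6=T, B7=T, B9=F, B10=S, B11=F, B12=F
test 3 (b=1, q=9) fires B2->S, B1->F, B4->F, B5->F, B6->T, B7->T, B10->S, B9->F, B11->F, B12->F; hits B1=F, B2=S, B4=F, B5=F, B6=T, B7=T, B9=F, B10=S, B11=F, B12=F
test 4 (b=2, q=3) fires B2->E, B3->S, B1->T, B4->F, B5->F, B6->T, B7->T, B10->S, B9->F, B11->F, B12->F; hits B1=T, B2=E, B3=S, B4=F, B5=F, B6=T, B7=T, B9=F, B10=S, B11=F, B12=F
test 5 (b=1, q=10) fires B2->S, B1->F, B4->F, B5->F, B6->T, B7->F, B8->T, B10->S, B9->F, B11->F, B12->F; hits B1=F, B2=S, B4=F, B5=F, B6=T, B7=F, B8=T, B9=F, B10=S, B11=F, B12=F
test 6 (b=6, q=11) fires B2->S, B1->F, B4->F, B5->F, B6->T, B7->F, B8->F, B10->S, B9->F, B11->F, B12->F; hits B1=F, B2=S, B4=F, B5=F, B6=T, B7=F, B8=F, B9=F, B10=S, B11=F, B12=F
test 7 (b=1, q=12) fires B2->S, B1->F, B4->T, B5->F, B6->F, B7->F, B8->T, B10->S, B9->F, B11->F, B12->F; hits B1=F, B2=S, B4=T, B5=F, B6=F, B7=F, B8=T, B9=F, B10=S, B11=F, B12=F
test 8 (b=10, q=8) fires B2->S, B1->F, B4->F, B5->F, B6->T, B7->T, B10->S, B9->F, B11->F, B12->F; hits B1=F, B2=S, B4=F, B5=F, B6=T, B7=T, B9=F, B10=S, B11=F, B12=F
union over the pool: B1=T, B1=F, B2=S, B2=E, B3=S, B4=T, B4=F, B5=F, B6=T, B6=F, B7=T, B7=F, B8=T, B8=F, B9=F, B10=S, B11=F, B12=F
uncovered (6 of 24): B3=E, B5=T, B9=T, B10=E, B11=T, B12=T

Answer: 6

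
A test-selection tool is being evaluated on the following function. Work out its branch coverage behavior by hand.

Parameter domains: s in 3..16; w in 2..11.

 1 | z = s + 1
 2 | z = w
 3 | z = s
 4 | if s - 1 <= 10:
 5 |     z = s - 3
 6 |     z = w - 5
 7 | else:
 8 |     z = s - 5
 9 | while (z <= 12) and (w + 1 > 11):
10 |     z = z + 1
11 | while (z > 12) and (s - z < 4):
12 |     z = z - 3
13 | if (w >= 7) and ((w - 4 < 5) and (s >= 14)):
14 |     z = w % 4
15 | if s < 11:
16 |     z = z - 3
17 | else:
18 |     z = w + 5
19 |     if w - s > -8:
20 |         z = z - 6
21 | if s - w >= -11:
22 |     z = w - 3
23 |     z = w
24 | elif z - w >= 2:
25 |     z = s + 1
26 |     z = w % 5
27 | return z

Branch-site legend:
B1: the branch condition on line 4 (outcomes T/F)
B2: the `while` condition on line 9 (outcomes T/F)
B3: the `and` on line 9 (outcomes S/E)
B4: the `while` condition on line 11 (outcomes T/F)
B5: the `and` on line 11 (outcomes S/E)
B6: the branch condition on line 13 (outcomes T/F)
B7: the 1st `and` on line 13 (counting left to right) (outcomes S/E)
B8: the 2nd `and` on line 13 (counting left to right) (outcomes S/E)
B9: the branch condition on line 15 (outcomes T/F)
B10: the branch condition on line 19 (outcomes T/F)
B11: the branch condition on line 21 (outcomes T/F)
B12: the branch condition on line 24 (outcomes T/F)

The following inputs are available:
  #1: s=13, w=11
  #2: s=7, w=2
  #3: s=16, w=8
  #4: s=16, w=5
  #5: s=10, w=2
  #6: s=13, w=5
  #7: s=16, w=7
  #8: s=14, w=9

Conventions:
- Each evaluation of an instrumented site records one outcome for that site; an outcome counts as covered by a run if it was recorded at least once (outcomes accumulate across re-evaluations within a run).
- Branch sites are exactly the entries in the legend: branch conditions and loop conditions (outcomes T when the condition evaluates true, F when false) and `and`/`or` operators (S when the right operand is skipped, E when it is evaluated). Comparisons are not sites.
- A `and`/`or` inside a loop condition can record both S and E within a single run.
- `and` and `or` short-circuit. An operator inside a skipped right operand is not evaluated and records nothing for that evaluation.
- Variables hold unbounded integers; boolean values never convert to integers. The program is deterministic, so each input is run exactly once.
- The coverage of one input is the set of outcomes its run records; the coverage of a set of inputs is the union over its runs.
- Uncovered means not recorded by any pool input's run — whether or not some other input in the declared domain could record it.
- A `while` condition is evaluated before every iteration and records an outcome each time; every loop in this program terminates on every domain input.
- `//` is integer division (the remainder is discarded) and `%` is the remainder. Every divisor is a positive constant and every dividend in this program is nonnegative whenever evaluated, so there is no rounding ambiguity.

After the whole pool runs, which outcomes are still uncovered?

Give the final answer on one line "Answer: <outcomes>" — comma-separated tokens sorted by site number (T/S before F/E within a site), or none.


test 1 (s=13, w=11) hits B1=F, B2=T, B2=F, B3=S, B3=E, B4=T, B4=F, B5=S, B5=E, B6=F, B7=E, B8=S, B9=F, B10=T, B11=T
test 2 (s=7, w=2) hits B1=T, B2=F, B3=E, B4=F, B5=S, B6=F, B7=S, B9=T, B11=T
test 3 (s=16, w=8) hits B1=F, B2=F, B3=E, B4=F, B5=S, B6=T, B7=E, B8=E, B9=F, B10=F, B11=T
test 4 (s=16, w=5) hits B1=F, B2=F, B3=E, B4=F, B5=S, B6=F, B7=S, B9=F, B10=F, B11=T
test 5 (s=10, w=2) hits B1=T, B2=F, B3=E, B4=F, B5=S, B6=F, B7=S, B9=T, B11=T
test 6 (s=13, w=5) hits B1=F, B2=F, B3=E, B4=F, B5=S, B6=F, B7=S, B9=F, B10=F, B11=T
test 7 (s=16, w=7) hits B1=F, B2=F, B3=E, B4=F, B5=S, B6=T, B7=E, B8=E, B9=F, B10=F, B11=T
test 8 (s=14, w=9) hits B1=F, B2=F, B3=E, B4=F, B5=S, B6=F, B7=E, B8=S, B9=F, B10=T, B11=T
union over the pool: B1=T, B1=F, B2=T, B2=F, B3=S, B3=E, B4=T, B4=F, B5=S, B5=E, B6=T, B6=F, B7=S, B7=E, B8=S, B8=E, B9=T, B9=F, B10=T, B10=F, B11=T
uncovered (3 of 24): B11=F, B12=T, B12=F
Answer: B11=F, B12=T, B12=F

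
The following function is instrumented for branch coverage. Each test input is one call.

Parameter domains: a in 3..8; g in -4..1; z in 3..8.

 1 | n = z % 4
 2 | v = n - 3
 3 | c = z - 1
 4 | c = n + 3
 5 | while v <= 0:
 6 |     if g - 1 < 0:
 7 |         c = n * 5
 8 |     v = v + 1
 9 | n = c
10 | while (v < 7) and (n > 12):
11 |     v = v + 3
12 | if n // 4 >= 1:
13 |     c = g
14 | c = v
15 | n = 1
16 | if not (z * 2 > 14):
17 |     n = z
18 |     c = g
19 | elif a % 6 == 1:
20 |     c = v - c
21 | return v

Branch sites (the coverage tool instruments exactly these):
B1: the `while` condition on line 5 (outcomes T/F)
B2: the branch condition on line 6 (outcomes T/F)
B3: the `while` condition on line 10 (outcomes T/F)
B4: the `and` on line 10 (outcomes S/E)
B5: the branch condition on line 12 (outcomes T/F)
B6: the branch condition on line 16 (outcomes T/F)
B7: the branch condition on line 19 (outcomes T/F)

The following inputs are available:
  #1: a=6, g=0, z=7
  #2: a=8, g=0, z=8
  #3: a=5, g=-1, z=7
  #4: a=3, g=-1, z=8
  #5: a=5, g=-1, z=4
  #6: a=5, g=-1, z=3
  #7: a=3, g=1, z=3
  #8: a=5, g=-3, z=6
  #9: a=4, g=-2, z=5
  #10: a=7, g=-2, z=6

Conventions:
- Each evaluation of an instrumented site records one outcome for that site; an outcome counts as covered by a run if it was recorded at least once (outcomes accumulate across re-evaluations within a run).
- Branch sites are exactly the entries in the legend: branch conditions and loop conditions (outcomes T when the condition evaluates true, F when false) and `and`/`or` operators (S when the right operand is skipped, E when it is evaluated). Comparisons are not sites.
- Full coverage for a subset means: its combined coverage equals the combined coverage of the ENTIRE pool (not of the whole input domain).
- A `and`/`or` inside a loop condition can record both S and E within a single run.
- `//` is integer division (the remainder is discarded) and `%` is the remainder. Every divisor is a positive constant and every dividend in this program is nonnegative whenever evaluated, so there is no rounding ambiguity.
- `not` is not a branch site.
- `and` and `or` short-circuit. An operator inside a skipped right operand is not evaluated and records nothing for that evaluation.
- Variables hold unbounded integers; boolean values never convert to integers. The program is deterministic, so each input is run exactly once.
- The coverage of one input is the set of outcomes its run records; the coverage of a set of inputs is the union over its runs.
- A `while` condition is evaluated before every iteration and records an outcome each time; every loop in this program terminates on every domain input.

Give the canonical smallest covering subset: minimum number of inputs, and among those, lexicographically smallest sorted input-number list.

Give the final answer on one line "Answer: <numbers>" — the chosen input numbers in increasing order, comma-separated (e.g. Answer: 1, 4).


input #1, a=6, g=0, z=7: outcomes B1=T, B1=F, B2=T, B3=T, B3=F, B4=S, B4=E, B5=T, B6=T
input #2, a=8, g=0, z=8: outcomes B1=T, B1=F, B2=T, B3=F, B4=E, B5=F, B6=F, B7=F
input #3, a=5, g=-1, z=7: outcomes B1=T, B1=F, B2=T, B3=T, B3=F, B4=S, B4=E, B5=T, B6=T
input #4, a=3, g=-1, z=8: outcomes B1=T, B1=F, B2=T, B3=F, B4=E, B5=F, B6=F, B7=F
input #5, a=5, g=-1, z=4: outcomes B1=T, B1=F, B2=T, B3=F, B4=E, B5=F, B6=T
input #6, a=5, g=-1, z=3: outcomes B1=T, B1=F, B2=T, B3=T, B3=F, B4=S, B4=E, B5=T, B6=T
input #7, a=3, g=1, z=3: outcomes B1=T, B1=F, B2=F, B3=F, B4=E, B5=T, B6=T
input #8, a=5, g=-3, z=6: outcomes B1=T, B1=F, B2=T, B3=F, B4=E, B5=T, B6=T
input #9, a=4, g=-2, z=5: outcomes B1=T, B1=F, B2=T, B3=F, B4=E, B5=T, B6=T
input #10, a=7, g=-2, z=6: outcomes B1=T, B1=F, B2=T, B3=F, B4=E, B5=T, B6=T
together the pool reaches 13 outcomes: B1=T, B1=F, B2=T, B2=F, B3=T, B3=F, B4=S, B4=E, B5=T, B5=F, B6=T, B6=F, B7=F
every size-1 subset falls short of the 13 outcomes (best: 9/13)
every size-2 subset falls short of the 13 outcomes (best: 12/13)
inputs {1, 2, 7} (size 3) cover everything; no size-3 subset with a lexicographically smaller index list covers all 13
Answer: 1, 2, 7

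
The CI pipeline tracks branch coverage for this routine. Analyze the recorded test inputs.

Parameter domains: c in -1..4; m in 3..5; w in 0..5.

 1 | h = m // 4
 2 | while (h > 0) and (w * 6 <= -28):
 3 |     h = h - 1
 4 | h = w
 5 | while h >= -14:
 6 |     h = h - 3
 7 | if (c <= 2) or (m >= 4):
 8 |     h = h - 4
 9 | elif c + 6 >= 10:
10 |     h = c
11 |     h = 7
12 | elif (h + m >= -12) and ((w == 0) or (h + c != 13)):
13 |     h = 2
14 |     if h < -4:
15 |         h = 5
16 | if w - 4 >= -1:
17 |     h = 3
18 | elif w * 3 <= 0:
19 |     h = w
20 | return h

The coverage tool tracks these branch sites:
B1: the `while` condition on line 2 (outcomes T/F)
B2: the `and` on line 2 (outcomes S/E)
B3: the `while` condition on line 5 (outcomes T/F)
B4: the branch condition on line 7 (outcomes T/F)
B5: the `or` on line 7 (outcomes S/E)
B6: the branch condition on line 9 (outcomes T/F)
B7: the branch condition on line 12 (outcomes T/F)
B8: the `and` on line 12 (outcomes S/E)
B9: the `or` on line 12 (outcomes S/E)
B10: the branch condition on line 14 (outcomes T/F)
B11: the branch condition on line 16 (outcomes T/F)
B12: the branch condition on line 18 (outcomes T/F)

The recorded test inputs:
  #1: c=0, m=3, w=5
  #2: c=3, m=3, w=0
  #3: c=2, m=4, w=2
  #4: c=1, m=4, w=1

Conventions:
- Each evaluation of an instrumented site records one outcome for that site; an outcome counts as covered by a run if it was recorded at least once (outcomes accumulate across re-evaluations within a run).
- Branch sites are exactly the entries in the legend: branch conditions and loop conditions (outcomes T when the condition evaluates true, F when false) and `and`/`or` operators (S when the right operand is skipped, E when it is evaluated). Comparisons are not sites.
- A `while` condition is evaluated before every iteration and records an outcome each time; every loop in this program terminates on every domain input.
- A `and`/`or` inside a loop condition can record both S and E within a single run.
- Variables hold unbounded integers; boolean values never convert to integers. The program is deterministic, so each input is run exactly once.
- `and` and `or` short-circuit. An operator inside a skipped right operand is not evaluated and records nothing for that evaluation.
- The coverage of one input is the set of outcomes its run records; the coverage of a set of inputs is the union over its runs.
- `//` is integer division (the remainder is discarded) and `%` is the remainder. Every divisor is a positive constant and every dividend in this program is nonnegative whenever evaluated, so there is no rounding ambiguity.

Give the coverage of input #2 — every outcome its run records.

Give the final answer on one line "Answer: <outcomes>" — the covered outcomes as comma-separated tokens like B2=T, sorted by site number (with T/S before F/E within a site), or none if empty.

Running input #2 (c=3, m=3, w=0), event by event:
  B2->S, B1->F, B3->T, B3->T, B3->T, B3->T, B3->T, B3->F, B5->E, B4->F
  B6->F, B8->E, B9->S, B7->T, B10->F, B11->F, B12->T
deduplicating events, the covered set is: B1=F, B2=S, B3=T, B3=F, B4=F, B5=E, B6=F, B7=T, B8=E, B9=S, B10=F, B11=F, B12=T

Answer: B1=F, B2=S, B3=T, B3=F, B4=F, B5=E, B6=F, B7=T, B8=E, B9=S, B10=F, B11=F, B12=T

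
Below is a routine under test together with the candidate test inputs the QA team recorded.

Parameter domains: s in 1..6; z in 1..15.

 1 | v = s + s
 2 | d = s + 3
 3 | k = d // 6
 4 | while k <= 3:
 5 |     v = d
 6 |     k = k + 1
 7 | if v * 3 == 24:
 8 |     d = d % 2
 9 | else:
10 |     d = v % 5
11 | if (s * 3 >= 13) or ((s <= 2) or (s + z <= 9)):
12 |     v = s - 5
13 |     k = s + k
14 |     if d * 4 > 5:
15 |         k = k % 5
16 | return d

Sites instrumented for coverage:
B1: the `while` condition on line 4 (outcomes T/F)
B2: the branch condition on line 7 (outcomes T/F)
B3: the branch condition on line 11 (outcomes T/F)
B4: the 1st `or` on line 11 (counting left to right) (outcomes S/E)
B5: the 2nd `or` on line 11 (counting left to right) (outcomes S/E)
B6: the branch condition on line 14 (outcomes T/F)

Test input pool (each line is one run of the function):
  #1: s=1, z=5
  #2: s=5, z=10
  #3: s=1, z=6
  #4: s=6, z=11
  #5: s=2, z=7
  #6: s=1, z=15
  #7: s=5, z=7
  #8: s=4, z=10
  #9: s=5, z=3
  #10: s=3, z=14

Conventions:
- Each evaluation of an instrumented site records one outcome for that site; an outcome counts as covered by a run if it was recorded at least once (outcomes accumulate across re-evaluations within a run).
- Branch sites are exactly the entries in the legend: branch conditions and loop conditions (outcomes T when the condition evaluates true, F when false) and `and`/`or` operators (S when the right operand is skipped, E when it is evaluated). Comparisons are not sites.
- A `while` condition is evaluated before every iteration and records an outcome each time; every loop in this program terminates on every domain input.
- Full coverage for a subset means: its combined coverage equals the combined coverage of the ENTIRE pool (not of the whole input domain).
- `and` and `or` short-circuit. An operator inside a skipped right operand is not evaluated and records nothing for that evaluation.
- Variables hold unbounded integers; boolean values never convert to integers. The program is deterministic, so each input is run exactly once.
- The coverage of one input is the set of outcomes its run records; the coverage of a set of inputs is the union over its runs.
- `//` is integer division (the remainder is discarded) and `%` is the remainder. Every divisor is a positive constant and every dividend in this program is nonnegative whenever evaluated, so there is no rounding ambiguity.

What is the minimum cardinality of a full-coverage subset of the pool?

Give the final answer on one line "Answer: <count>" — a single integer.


test 1 (s=1, z=5) fires B1->T, B1->T, B1->T, B1->T, B1->F, B2->F, B4->E, B5->S, B3->T, B6->T; hits B1=T, B1=F, B2=F, B3=T, B4=E, B5=S, B6=T
test 2 (s=5, z=10) fires B1->T, B1->T, B1->T, B1->F, B2->T, B4->S, B3->T, B6->F; hits B1=T, B1=F, B2=T, B3=T, B4=S, B6=F
test 3 (s=1, z=6) fires B1->T, B1->T, B1->T, B1->T, B1->F, B2->F, B4->E, B5->S, B3->T, B6->T; hits B1=T, B1=F, B2=F, B3=T, B4=E, B5=S, B6=T
test 4 (s=6, z=11) fires B1->T, B1->T, B1->T, B1->F, B2->F, B4->S, B3->T, B6->T; hits B1=T, B1=F, B2=F, B3=T, B4=S, B6=T
test 5 (s=2, z=7) fires B1->T, B1->T, B1->T, B1->T, B1->F, B2->F, B4->E, B5->S, B3->T, B6->F; hits B1=T, B1=F, B2=F, B3=T, B4=E, B5=S, B6=F
test 6 (s=1, z=15) fires B1->T, B1->T, B1->T, B1->T, B1->F, B2->F, B4->E, B5->S, B3->T, B6->T; hits B1=T, B1=F, B2=F, B3=T, B4=E, B5=S, B6=T
test 7 (s=5, z=7) fires B1->T, B1->T, B1->T, B1->F, B2->T, B4->S, B3->T, B6->F; hits B1=T, B1=F, B2=T, B3=T, B4=S, B6=F
test 8 (s=4, z=10) fires B1->T, B1->T, B1->T, B1->F, B2->F, B4->E, B5->E, B3->F; hits B1=T, B1=F, B2=F, B3=F, B4=E, B5=E
test 9 (s=5, z=3) fires B1->T, B1->T, B1->T, B1->F, B2->T, B4->S, B3->T, B6->F; hits B1=T, B1=F, B2=T, B3=T, B4=S, B6=F
test 10 (s=3, z=14) fires B1->T, B1->T, B1->T, B1->F, B2->F, B4->E, B5->E, B3->F; hits B1=T, B1=F, B2=F, B3=F, B4=E, B5=E
the full pool covers 12 outcomes: B1=T, B1=F, B2=T, B2=F, B3=T, B3=F, B4=S, B4=E, B5=S, B5=E, B6=T, B6=F
every size-1 subset falls short of the 12 outcomes (best: 7/12)
every size-2 subset falls short of the 12 outcomes (best: 10/12)
the canonical winner is {1, 2, 8}: size 3, full 12-outcome coverage, earliest index list among size-3 covers
Answer: 3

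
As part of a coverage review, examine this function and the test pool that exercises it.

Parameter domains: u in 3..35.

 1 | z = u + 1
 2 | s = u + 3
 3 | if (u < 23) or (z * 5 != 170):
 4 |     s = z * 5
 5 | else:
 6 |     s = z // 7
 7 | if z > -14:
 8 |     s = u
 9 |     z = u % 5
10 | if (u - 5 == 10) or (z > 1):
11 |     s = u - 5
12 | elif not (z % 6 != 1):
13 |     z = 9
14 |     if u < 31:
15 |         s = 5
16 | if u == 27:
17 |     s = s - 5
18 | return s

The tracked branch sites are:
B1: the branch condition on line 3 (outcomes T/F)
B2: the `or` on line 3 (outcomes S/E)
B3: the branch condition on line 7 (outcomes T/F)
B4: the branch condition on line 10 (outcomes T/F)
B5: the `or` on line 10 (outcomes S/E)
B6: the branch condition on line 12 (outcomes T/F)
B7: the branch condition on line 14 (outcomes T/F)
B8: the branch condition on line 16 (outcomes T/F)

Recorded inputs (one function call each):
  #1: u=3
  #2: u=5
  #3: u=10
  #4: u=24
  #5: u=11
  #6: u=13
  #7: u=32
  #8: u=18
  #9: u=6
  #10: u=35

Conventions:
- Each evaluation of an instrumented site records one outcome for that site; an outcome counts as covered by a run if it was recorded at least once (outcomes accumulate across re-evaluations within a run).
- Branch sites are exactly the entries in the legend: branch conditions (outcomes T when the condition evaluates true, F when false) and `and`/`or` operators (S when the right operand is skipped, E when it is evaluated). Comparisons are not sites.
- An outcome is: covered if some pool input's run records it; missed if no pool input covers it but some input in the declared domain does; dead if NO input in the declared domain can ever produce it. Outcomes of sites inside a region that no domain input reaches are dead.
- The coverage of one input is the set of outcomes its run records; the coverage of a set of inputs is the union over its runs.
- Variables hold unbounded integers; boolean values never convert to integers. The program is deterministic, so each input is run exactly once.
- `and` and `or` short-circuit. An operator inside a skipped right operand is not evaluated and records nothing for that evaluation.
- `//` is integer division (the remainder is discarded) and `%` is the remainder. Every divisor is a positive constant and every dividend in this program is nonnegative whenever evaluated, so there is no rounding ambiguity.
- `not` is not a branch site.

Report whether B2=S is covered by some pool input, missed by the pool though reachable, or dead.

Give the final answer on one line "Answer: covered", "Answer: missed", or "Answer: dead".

B2=S is recorded by pool input(s) 1, 2, 3, 5, 6, 8, 9 -> covered

Answer: covered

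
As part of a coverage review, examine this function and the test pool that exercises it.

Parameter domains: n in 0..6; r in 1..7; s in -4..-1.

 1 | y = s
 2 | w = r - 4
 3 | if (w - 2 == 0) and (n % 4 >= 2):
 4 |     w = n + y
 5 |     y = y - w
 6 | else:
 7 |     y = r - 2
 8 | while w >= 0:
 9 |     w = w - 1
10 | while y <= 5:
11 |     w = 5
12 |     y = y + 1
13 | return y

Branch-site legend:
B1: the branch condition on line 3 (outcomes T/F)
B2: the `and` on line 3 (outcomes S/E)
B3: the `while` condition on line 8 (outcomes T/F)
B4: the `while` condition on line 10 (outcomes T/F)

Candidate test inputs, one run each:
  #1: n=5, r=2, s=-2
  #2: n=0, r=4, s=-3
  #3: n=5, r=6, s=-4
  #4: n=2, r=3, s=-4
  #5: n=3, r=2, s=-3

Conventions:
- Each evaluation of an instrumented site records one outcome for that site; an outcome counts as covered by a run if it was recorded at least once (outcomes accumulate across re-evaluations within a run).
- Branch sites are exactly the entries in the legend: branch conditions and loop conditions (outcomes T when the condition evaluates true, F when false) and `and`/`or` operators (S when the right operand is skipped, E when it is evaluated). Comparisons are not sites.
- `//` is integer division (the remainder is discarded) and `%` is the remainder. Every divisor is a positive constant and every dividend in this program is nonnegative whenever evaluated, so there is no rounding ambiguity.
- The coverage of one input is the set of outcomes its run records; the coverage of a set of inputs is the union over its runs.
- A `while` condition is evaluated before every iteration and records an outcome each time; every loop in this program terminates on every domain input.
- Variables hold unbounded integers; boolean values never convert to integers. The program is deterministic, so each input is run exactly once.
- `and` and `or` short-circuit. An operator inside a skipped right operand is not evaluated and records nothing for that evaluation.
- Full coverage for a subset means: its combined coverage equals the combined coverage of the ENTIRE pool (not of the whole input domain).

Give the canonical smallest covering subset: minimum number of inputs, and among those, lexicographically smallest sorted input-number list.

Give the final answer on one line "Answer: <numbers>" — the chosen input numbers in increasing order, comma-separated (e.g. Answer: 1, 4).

run #1 (n=5, r=2, s=-2) runs B2->S, B1->F, B3->F, B4->T, B4->T, B4->T, B4->T, B4->T, B4->T, B4->F; records B1=F, B2=S, B3=F, B4=T, B4=F
run #2 (n=0, r=4, s=-3) runs B2->S, B1->F, B3->T, B3->F, B4->T, B4->T, B4->T, B4->T, B4->F; records B1=F, B2=S, B3=T, B3=F, B4=T, B4=F
run #3 (n=5, r=6, s=-4) runs B2->E, B1->F, B3->T, B3->T, B3->T, B3->F, B4->T, B4->T, B4->F; records B1=F, B2=E, B3=T, B3=F, B4=T, B4=F
run #4 (n=2, r=3, s=-4) runs B2->S, B1->F, B3->F, B4->T, B4->T, B4->T, B4->T, B4->T, B4->F; records B1=F, B2=S, B3=F, B4=T, B4=F
run #5 (n=3, r=2, s=-3) runs B2->S, B1->F, B3->F, B4->T, B4->T, B4->T, B4->T, B4->T, B4->T, B4->F; records B1=F, B2=S, B3=F, B4=T, B4=F
pool-wide coverage (7 outcomes): B1=F, B2=S, B2=E, B3=T, B3=F, B4=T, B4=F
every size-1 subset falls short of the 7 outcomes (best: 6/7)
at size 2, {1, 3} reaches all 7 outcomes; every lexicographically earlier size-2 subset fails

Answer: 1, 3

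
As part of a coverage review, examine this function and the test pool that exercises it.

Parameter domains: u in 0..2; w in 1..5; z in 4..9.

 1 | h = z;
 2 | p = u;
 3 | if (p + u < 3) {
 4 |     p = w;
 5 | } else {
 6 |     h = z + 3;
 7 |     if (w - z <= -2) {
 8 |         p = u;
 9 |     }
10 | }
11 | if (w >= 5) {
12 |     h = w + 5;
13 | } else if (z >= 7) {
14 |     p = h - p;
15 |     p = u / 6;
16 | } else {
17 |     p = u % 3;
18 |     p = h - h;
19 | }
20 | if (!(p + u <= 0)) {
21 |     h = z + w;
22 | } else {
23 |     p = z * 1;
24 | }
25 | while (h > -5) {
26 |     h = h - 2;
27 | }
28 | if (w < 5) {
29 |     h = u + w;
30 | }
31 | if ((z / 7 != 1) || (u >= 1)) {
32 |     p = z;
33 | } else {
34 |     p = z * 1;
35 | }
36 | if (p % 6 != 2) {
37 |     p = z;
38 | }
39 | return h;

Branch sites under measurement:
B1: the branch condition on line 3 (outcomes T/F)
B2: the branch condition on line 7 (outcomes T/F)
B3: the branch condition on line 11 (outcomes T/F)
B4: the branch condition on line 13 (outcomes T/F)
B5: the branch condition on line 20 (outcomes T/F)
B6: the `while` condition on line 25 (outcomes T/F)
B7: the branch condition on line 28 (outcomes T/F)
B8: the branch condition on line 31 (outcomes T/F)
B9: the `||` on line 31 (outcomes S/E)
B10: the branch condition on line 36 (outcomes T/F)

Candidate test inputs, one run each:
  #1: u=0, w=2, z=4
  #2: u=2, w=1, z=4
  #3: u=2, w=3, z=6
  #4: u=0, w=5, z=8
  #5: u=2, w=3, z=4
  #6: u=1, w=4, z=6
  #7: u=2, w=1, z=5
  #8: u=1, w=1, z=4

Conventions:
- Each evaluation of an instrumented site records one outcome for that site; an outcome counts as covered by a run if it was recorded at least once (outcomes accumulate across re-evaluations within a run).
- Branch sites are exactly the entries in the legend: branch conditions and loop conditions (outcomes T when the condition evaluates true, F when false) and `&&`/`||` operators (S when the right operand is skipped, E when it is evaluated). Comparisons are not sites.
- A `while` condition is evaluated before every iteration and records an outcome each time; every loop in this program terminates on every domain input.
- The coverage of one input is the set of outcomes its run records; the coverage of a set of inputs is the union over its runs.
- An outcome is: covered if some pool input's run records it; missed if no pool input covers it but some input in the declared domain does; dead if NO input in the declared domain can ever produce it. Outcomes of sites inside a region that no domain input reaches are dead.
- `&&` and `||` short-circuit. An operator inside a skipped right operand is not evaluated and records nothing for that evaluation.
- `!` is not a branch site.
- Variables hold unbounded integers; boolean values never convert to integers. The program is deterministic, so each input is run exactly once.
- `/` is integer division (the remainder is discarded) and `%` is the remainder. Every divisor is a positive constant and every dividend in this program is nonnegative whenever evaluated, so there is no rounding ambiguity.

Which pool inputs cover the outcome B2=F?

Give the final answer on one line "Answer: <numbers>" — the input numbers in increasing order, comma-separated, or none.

input #1 (u=0, w=2, z=4): does not produce B2=F
input #2 (u=2, w=1, z=4): does not produce B2=F
input #3 (u=2, w=3, z=6): does not produce B2=F
input #4 (u=0, w=5, z=8): does not produce B2=F
input #5 (u=2, w=3, z=4): produces B2=F
input #6 (u=1, w=4, z=6): does not produce B2=F
input #7 (u=2, w=1, z=5): does not produce B2=F
input #8 (u=1, w=1, z=4): does not produce B2=F

Answer: 5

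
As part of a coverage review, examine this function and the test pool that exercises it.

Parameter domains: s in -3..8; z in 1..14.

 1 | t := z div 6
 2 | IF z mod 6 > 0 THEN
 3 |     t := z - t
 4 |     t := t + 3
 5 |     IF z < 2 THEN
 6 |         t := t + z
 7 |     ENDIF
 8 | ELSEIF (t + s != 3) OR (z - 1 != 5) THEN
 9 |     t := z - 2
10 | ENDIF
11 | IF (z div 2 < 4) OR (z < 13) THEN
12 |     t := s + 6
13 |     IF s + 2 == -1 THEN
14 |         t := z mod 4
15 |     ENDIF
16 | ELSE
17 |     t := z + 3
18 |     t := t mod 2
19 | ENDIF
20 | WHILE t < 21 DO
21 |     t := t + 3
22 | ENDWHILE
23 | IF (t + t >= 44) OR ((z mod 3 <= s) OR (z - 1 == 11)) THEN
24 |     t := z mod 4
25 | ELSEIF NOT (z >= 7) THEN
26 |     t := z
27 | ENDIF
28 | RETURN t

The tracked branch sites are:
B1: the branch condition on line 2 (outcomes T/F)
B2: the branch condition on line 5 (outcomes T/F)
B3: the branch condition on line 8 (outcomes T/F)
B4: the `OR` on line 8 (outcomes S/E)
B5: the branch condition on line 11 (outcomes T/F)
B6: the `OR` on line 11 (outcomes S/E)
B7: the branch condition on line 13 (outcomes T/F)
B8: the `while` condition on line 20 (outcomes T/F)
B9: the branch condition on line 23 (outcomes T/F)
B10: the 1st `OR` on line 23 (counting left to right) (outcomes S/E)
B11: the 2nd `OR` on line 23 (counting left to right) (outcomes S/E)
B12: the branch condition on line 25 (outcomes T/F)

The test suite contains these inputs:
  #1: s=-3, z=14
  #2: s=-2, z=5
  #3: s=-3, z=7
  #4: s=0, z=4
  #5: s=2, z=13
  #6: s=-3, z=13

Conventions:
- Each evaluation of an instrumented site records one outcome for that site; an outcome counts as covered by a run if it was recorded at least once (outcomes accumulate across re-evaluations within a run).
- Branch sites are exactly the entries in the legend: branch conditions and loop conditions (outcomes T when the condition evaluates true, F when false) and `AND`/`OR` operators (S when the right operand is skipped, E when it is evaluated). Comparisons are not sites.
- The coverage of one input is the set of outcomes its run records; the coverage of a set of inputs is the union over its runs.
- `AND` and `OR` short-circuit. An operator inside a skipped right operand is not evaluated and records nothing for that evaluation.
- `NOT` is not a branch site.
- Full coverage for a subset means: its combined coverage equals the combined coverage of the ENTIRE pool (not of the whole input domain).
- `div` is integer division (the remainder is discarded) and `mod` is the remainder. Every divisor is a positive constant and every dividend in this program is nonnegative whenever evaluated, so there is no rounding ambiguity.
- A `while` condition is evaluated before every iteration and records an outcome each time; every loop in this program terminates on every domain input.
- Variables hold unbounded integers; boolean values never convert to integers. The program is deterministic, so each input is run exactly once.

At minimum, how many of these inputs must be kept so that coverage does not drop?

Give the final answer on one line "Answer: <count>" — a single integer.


#1 (s=-3, z=14) -> B1->T, B2->F, B6->E, B5->F, B8->T, B8->T, B8->T, B8->T, B8->T, B8->T, B8->T, B8->F, B10->S, B9->T; covered: B1=T, B2=F, B5=F, B6=E, B8=T, B8=F, B9=T, B10=S
#2 (s=-2, z=5) -> B1->T, B2->F, B6->S, B5->T, B7->F, B8->T, B8->T, B8->T, B8->T, B8->T, B8->T, B8->F, B10->S, B9->T; covered: B1=T, B2=F, B5=T, B6=S, B7=F, B8=T, B8=F, B9=T, B10=S
#3 (s=-3, z=7) -> B1->T, B2->F, B6->S, B5->T, B7->T, B8->T, B8->T, B8->T, B8->T, B8->T, B8->T, B8->F, B10->E, B11->E, ...; covered: B1=T, B2=F, B5=T, B6=S, B7=T, B8=T, B8=F, B9=F, B10=E, B11=E, B12=F
#4 (s=0, z=4) -> B1->T, B2->F, B6->S, B5->T, B7->F, B8->T, B8->T, B8->T, B8->T, B8->T, B8->F, B10->E, B11->E, B9->F, ...; covered: B1=T, B2=F, B5=T, B6=S, B7=F, B8=T, B8=F, B9=F, B10=E, B11=E, B12=T
#5 (s=2, z=13) -> B1->T, B2->F, B6->E, B5->F, B8->T, B8->T, B8->T, B8->T, B8->T, B8->T, B8->T, B8->F, B10->E, B11->S, ...; covered: B1=T, B2=F, B5=F, B6=E, B8=T, B8=F, B9=T, B10=E, B11=S
#6 (s=-3, z=13) -> B1->T, B2->F, B6->E, B5->F, B8->T, B8->T, B8->T, B8->T, B8->T, B8->T, B8->T, B8->F, B10->E, B11->E, ...; covered: B1=T, B2=F, B5=F, B6=E, B8=T, B8=F, B9=F, B10=E, B11=E, B12=F
the full pool covers 18 outcomes: B1=T, B2=F, B5=T, B5=F, B6=S, B6=E, B7=T, B7=F, B8=T, B8=F, B9=T, B9=F, B10=S, B10=E, B11=S, B11=E, B12=T, B12=F
no size-1 subset reaches all 18 outcomes (best union: 11/18)
no size-2 subset reaches all 18 outcomes (best union: 15/18)
no size-3 subset reaches all 18 outcomes (best union: 17/18)
at size 4, {1, 3, 4, 5} reaches all 18 outcomes; every lexicographically earlier size-4 subset fails
Answer: 4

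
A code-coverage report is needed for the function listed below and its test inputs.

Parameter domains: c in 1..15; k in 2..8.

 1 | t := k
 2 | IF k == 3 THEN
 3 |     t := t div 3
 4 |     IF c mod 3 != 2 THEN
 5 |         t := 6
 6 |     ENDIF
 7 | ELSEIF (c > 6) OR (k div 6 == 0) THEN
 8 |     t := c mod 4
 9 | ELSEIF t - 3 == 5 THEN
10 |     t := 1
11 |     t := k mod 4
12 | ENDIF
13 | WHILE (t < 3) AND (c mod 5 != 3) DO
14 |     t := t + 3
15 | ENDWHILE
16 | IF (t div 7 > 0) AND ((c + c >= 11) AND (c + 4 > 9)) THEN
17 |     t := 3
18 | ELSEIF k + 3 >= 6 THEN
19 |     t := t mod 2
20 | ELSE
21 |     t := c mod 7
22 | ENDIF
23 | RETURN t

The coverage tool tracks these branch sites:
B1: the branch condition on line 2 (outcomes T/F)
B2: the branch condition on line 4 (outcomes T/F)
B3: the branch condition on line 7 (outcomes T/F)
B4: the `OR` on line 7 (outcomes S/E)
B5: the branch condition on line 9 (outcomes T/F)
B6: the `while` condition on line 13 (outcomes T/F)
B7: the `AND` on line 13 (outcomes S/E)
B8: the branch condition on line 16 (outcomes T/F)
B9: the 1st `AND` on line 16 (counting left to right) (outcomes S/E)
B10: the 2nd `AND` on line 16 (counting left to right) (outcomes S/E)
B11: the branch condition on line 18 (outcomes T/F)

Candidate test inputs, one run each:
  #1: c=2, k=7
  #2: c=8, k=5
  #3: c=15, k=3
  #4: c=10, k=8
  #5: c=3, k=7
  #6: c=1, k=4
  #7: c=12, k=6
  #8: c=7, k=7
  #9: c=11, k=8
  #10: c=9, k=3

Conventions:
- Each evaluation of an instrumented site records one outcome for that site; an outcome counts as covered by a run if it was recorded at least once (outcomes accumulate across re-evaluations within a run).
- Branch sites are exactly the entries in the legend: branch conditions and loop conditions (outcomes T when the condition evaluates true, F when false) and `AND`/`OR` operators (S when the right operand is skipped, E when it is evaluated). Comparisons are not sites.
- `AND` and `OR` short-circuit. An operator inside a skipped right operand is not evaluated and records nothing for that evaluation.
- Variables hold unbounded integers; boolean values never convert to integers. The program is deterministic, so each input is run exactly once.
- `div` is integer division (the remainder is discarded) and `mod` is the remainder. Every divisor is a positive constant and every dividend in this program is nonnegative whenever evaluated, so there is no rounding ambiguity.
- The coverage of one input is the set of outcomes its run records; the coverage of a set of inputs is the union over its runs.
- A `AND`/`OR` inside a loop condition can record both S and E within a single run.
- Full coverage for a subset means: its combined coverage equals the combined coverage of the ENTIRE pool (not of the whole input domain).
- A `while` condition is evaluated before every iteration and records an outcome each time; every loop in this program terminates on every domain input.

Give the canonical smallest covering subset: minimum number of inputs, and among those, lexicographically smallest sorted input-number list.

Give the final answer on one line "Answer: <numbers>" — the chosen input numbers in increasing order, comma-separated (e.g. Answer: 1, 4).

input #1, c=2, k=7: outcomes B1=F, B3=F, B4=E, B5=F, B6=F, B7=S, B8=F, B9=E, B10=S, B11=T
input #2, c=8, k=5: outcomes B1=F, B3=T, B4=S, B6=F, B7=E, B8=F, B9=S, B11=T
input #3, c=15, k=3: outcomes B1=T, B2=T, B6=F, B7=S, B8=F, B9=S, B11=T
input #4, c=10, k=8: outcomes B1=F, B3=T, B4=S, B6=T, B6=F, B7=S, B7=E, B8=F, B9=S, B11=T
input #5, c=3, k=7: outcomes B1=F, B3=F, B4=E, B5=F, B6=F, B7=S, B8=F, B9=E, B10=S, B11=T
input #6, c=1, k=4: outcomes B1=F, B3=T, B4=E, B6=T, B6=F, B7=S, B7=E, B8=F, B9=S, B11=T
input #7, c=12, k=6: outcomes B1=F, B3=T, B4=S, B6=T, B6=F, B7=S, B7=E, B8=F, B9=S, B11=T
input #8, c=7, k=7: outcomes B1=F, B3=T, B4=S, B6=F, B7=S, B8=F, B9=S, B11=T
input #9, c=11, k=8: outcomes B1=F, B3=T, B4=S, B6=F, B7=S, B8=F, B9=S, B11=T
input #10, c=9, k=3: outcomes B1=T, B2=T, B6=F, B7=S, B8=F, B9=S, B11=T
pool-wide coverage (17 outcomes): B1=T, B1=F, B2=T, B3=T, B3=F, B4=S, B4=E, B5=F, B6=T, B6=F, B7=S, B7=E, B8=F, B9=S, B9=E, B10=S, B11=T
no size-1 subset reaches all 17 outcomes (best union: 10/17)
no size-2 subset reaches all 17 outcomes (best union: 15/17)
at size 3, {1, 3, 4} reaches all 17 outcomes; every lexicographically earlier size-3 subset fails

Answer: 1, 3, 4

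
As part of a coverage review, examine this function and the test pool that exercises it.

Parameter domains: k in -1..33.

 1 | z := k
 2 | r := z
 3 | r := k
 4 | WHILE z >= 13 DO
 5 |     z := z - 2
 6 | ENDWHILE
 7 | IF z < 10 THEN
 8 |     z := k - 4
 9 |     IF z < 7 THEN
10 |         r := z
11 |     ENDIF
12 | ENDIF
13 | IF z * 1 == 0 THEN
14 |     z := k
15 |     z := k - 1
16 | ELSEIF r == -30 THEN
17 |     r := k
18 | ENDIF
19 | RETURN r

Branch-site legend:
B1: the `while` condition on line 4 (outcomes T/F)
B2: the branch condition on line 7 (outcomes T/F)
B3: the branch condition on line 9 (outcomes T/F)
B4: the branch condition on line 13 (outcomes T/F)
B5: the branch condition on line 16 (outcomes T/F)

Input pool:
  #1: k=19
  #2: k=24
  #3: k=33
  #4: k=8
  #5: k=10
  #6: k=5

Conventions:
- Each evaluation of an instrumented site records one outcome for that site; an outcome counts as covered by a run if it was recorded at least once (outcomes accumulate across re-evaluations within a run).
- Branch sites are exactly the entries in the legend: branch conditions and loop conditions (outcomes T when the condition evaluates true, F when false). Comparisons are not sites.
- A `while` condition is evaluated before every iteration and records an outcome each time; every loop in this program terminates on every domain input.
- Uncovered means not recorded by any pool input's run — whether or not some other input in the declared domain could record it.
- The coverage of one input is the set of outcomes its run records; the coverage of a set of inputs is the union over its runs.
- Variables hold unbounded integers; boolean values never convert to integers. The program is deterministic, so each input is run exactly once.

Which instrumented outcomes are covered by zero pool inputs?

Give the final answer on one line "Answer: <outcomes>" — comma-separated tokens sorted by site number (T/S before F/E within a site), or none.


run #1 (k=19) runs B1->T, B1->T, B1->T, B1->T, B1->F, B2->F, B4->F, B5->F; records B1=T, B1=F, B2=F, B4=F, B5=F
run #2 (k=24) runs B1->T, B1->T, B1->T, B1->T, B1->T, B1->T, B1->F, B2->F, B4->F, B5->F; records B1=T, B1=F, B2=F, B4=F, B5=F
run #3 (k=33) runs B1->T, B1->T, B1->T, B1->T, B1->T, B1->T, B1->T, B1->T, B1->T, B1->T, B1->T, B1->F, B2->F, B4->F, ...; records B1=T, B1=F, B2=F, B4=F, B5=F
run #4 (k=8) runs B1->F, B2->T, B3->T, B4->F, B5->F; records B1=F, B2=T, B3=T, B4=F, B5=F
run #5 (k=10) runs B1->F, B2->F, B4->F, B5->F; records B1=F, B2=F, B4=F, B5=F
run #6 (k=5) runs B1->F, B2->T, B3->T, B4->F, B5->F; records B1=F, B2=T, B3=T, B4=F, B5=F
union over the pool: B1=T, B1=F, B2=T, B2=F, B3=T, B4=F, B5=F
uncovered (3 of 10): B3=F, B4=T, B5=T
Answer: B3=F, B4=T, B5=T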